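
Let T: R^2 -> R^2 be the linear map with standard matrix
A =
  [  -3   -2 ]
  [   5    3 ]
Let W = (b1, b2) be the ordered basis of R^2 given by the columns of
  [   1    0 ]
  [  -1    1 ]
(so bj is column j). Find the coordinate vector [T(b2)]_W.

Column 2 of [T]_W is the W-coordinate vector of T(b2).
In standard coordinates T(b2) = A b2 = <-2, 3>.
Converting to W: <-2, 3> = -2b1 + b2, so the coordinate vector is <-2, 1>.

<-2, 1>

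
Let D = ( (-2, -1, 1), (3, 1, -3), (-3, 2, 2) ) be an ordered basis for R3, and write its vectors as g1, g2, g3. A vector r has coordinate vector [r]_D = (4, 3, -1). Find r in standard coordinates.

By definition r = 4g1 + 3g2 - g3.
Summing componentwise gives (4, -3, -7).

(4, -3, -7)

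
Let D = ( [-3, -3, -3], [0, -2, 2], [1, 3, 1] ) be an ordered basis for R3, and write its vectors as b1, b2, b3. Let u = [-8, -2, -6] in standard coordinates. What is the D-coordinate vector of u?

[4, 1, 4]

[u]_D is the unique c with M c = u, where M has columns b1, ..., b3.
Gaussian elimination on [M | u] yields c = (4, 1, 4).
Check: 4b1 + b2 + 4b3 = [-8, -2, -6].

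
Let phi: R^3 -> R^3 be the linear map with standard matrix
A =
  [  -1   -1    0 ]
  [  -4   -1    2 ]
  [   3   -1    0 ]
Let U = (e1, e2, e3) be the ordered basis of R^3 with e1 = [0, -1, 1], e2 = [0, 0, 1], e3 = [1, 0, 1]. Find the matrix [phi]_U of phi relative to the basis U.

[[-3, -2, 2], [3, 2, 2], [1, 0, -1]]

The j-th column of [phi]_U is [phi(ej)]_U.
phi(e1) = A e1 = [1, 3, 1] = -3e1 + 3e2 + e3, so column 1 is [-3, 3, 1].
Repeating for e2, e3 and assembling the columns gives [[-3, -2, 2], [3, 2, 2], [1, 0, -1]].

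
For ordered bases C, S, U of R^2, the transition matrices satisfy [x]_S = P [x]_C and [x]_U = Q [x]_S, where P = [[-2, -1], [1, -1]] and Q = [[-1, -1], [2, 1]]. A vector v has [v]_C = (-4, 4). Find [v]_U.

Composing the changes, [v]_U = Q P [v]_C.
Q P = [[1, 2], [-3, -3]]; applying this to (-4, 4) gives (4, 0).

(4, 0)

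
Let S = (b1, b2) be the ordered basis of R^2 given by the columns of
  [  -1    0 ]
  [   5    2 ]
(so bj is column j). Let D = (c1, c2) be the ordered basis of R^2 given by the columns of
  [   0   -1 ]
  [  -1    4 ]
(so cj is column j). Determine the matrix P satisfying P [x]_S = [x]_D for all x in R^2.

Take x = bj: its S-coordinates are the j-th standard unit vector, so P e_j — column j of P — equals [bj]_D.
b1 = -c1 + c2, giving column 1 = (-1, 1); repeating for each j gives P = [[-1, -2], [1, 0]].

[[-1, -2], [1, 0]]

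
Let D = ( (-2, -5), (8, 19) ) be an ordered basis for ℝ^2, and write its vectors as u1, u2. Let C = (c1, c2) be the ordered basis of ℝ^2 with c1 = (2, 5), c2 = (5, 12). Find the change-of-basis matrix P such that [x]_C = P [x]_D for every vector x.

Let M have columns uj and N have columns cj. Then for every x, N [x]_C = x = M [x]_D, so P = N^(-1) M.
Since det N = -1, N^(-1) has integer entries; multiplying gives P = [[-1, -1], [0, 2]].

[[-1, -1], [0, 2]]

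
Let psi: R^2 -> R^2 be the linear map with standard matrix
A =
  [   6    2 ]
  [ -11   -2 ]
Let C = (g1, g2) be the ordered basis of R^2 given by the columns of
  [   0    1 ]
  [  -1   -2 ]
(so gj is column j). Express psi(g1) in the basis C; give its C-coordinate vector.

[2, -2]

Column 1 of [psi]_C is the C-coordinate vector of psi(g1).
In standard coordinates psi(g1) = A g1 = [-2, 2].
Converting to C: [-2, 2] = 2g1 - 2g2, so the coordinate vector is [2, -2].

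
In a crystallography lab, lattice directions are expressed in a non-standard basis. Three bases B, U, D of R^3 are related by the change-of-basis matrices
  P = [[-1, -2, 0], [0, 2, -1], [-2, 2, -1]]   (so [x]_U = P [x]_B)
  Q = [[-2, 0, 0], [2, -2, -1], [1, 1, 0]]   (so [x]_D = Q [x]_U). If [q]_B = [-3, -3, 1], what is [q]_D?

[-18, 33, 2]

Composing the changes, [q]_D = Q P [q]_B.
Q P = [[2, 4, 0], [0, -10, 3], [-1, 0, -1]]; applying this to [-3, -3, 1] gives [-18, 33, 2].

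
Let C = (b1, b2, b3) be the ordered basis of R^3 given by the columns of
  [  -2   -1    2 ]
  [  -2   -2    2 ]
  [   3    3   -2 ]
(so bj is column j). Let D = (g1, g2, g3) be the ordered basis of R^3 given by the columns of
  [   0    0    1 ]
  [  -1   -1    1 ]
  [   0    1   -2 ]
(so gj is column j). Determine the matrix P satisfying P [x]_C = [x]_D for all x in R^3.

[[1, 0, -2], [-1, 1, 2], [-2, -1, 2]]

Let M have columns bj and N have columns gj. Then for every x, N [x]_D = x = M [x]_C, so P = N^(-1) M.
Since det N = -1, N^(-1) has integer entries; multiplying gives P = [[1, 0, -2], [-1, 1, 2], [-2, -1, 2]].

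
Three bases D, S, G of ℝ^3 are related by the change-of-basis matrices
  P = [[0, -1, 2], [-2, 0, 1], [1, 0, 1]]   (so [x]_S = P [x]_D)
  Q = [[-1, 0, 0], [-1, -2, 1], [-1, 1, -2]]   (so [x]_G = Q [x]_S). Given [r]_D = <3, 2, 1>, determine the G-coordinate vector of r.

Composing the changes, [r]_G = Q P [r]_D.
Q P = [[0, 1, -2], [5, 1, -3], [-4, 1, -3]]; applying this to <3, 2, 1> gives <0, 14, -13>.

<0, 14, -13>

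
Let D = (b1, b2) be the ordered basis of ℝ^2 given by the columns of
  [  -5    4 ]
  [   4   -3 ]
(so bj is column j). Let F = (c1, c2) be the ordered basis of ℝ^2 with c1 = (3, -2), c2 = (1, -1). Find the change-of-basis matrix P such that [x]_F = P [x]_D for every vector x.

Let M have columns bj and N have columns cj. Then for every x, N [x]_F = x = M [x]_D, so P = N^(-1) M.
Since det N = -1, N^(-1) has integer entries; multiplying gives P = [[-1, 1], [-2, 1]].

[[-1, 1], [-2, 1]]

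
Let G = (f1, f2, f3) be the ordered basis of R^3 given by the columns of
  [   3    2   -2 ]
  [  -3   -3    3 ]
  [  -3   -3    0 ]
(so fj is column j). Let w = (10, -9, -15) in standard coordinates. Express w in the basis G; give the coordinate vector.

(4, 1, 2)

Write w = c_1 f1 + ... + c_3 f3 and solve for the c_i.
Solving this 3x3 system gives c = (4, 1, 2).
Check: 4f1 + f2 + 2f3 = (10, -9, -15).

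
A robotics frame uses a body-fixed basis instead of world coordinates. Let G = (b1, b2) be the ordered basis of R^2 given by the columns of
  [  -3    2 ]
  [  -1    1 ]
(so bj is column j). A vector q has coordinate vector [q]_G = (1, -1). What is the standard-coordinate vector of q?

(-5, -2)

The coordinates say q = b1 - b2; adding the scaled basis vectors gives (-5, -2).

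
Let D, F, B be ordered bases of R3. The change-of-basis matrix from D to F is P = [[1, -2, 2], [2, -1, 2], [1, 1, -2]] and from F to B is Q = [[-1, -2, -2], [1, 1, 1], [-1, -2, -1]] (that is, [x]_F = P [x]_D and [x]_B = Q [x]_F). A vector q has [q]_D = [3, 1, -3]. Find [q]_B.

[-13, 4, -3]

Apply P to get F-coordinates [-5, -1, 10], then Q to get B-coordinates.
The result is [q]_B = [-13, 4, -3].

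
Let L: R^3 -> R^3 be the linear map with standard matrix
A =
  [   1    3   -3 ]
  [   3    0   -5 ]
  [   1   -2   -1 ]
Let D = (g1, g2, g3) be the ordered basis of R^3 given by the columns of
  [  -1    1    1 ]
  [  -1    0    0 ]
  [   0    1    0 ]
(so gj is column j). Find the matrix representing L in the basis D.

With P the matrix whose columns are g1, ..., g3, [L]_D = P^(-1) A P.
Column by column: L(g1) = A g1 = (-4, -3, 1); its D-coordinates (3, 1, -2) give column 1.
Continuing for each basis vector yields [L]_D = [[3, 2, -3], [1, 0, 1], [-2, 0, -3]].

[[3, 2, -3], [1, 0, 1], [-2, 0, -3]]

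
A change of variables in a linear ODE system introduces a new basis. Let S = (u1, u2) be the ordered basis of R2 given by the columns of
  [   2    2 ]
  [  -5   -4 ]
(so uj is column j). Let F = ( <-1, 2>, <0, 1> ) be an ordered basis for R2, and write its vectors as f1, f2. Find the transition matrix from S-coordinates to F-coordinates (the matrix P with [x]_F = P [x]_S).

[[-2, -2], [-1, 0]]

Column j of P is [uj]_F, since P maps S-coordinates to F-coordinates.
Expressing u1 in F: u1 = -2f1 - f2, so column 1 of P is <-2, -1>.
Doing the same for each uj gives P = [[-2, -2], [-1, 0]].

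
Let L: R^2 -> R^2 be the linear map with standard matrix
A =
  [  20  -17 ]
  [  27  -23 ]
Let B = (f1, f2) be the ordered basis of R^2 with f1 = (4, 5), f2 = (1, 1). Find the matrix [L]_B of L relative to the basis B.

With P the matrix whose columns are f1, f2, [L]_B = P^(-1) A P.
Column by column: L(f1) = A f1 = (-5, -7); its B-coordinates (-2, 3) give column 1.
Continuing for each basis vector yields [L]_B = [[-2, 1], [3, -1]].

[[-2, 1], [3, -1]]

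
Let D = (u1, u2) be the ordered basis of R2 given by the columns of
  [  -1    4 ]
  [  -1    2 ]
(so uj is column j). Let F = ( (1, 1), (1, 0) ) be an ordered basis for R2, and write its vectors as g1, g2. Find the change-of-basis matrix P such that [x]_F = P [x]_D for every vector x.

[[-1, 2], [0, 2]]

Take x = uj: its D-coordinates are the j-th standard unit vector, so P e_j — column j of P — equals [uj]_F.
u1 = -g1 + 0·g2, giving column 1 = (-1, 0); repeating for each j gives P = [[-1, 2], [0, 2]].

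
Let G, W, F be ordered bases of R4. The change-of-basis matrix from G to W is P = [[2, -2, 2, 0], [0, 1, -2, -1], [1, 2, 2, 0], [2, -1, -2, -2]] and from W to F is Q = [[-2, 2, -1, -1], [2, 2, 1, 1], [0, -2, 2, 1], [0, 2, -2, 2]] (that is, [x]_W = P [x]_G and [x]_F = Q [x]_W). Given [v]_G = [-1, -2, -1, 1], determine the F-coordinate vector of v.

Apply P to get W-coordinates [0, -1, -7, 0], then Q to get F-coordinates.
The result is [v]_F = [5, -9, -12, 12].

[5, -9, -12, 12]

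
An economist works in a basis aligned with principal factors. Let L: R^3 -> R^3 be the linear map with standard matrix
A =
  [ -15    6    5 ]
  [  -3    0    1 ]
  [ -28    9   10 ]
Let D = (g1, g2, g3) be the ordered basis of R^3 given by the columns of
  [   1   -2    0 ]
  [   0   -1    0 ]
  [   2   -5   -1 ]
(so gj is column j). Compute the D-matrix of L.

Let P have columns g1, ..., g3. Then [L]_D = P^(-1) A P.
Here det P = 1, so P^(-1) is integer; computing A P first and then P^(-1)(A P) gives [[-3, -3, -3], [1, -1, 1], [-3, 2, -1]].

[[-3, -3, -3], [1, -1, 1], [-3, 2, -1]]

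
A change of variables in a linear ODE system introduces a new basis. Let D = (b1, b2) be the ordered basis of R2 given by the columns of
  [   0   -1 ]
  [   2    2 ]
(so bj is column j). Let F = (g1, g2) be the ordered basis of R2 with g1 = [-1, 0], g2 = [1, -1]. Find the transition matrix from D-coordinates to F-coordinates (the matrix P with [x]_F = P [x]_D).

[[-2, -1], [-2, -2]]

Column j of P is [bj]_F, since P maps D-coordinates to F-coordinates.
Expressing b1 in F: b1 = -2g1 - 2g2, so column 1 of P is [-2, -2].
Doing the same for each bj gives P = [[-2, -1], [-2, -2]].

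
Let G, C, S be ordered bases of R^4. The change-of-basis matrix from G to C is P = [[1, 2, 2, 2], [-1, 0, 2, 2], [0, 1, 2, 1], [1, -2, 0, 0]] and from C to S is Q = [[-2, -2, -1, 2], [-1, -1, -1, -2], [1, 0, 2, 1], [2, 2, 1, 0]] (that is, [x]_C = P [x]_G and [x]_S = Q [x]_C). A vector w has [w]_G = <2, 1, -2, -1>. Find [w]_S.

<24, 14, -10, -24>

Composing the changes, [w]_S = Q P [w]_G.
Q P = [[2, -9, -10, -9], [-2, 1, -6, -5], [2, 2, 6, 4], [0, 5, 10, 9]]; applying this to <2, 1, -2, -1> gives <24, 14, -10, -24>.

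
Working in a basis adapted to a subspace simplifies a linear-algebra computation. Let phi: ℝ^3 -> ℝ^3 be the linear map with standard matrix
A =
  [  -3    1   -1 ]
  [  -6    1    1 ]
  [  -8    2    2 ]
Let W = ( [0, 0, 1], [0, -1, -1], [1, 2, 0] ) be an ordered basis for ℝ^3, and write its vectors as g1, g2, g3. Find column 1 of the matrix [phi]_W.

Compute phi(g1) = A g1 = [-1, 1, 2] in standard coordinates.
Then write this in W-coordinates: solve for y in y_1 g1 + ... + y_3 g3 = [-1, 1, 2].
This gives y = [-1, -3, -1], which is column 1 of [phi]_W.

[-1, -3, -1]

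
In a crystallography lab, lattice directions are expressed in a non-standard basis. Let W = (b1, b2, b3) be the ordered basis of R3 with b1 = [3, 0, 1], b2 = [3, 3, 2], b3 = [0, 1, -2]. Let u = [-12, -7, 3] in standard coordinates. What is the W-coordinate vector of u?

[-3, -1, -4]

Write u = c_1 b1 + ... + c_3 b3 and solve for the c_i.
Row-reducing the augmented matrix [M | u] gives c = (-3, -1, -4).
Check: -3b1 - b2 - 4b3 = [-12, -7, 3].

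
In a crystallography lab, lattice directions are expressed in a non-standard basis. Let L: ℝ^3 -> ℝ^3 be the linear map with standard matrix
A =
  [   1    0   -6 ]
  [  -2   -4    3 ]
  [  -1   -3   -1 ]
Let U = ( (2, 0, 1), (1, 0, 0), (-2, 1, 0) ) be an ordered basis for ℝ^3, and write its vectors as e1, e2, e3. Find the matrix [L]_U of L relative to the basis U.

[[-3, -1, -1], [0, -1, 0], [-1, -2, 0]]

Let P have columns e1, ..., e3. Then [L]_U = P^(-1) A P.
Here det P = 1, so P^(-1) is integer; computing A P first and then P^(-1)(A P) gives [[-3, -1, -1], [0, -1, 0], [-1, -2, 0]].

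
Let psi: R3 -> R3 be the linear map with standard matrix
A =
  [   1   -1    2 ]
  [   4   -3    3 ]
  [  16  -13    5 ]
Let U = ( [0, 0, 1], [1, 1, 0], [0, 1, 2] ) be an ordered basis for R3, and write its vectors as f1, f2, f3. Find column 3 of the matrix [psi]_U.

[-3, 3, 0]

Column 3 of [psi]_U is the U-coordinate vector of psi(f3).
In standard coordinates psi(f3) = A f3 = [3, 3, -3].
Converting to U: [3, 3, -3] = -3f1 + 3f2 + 0·f3, so the coordinate vector is [-3, 3, 0].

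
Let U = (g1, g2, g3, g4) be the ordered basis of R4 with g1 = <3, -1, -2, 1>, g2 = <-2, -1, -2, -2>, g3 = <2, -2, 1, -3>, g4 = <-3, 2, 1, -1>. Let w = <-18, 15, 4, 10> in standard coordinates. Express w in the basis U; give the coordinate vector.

<-2, -1, -4, 2>

We seek scalars with c_1 g1 + ... + c_4 g4 = w; equivalently solve M c = w where the columns of M are g1, ..., g4.
Row-reducing the augmented matrix [M | w] gives c = (-2, -1, -4, 2).
Check: -2g1 - g2 - 4g3 + 2g4 = <-18, 15, 4, 10>.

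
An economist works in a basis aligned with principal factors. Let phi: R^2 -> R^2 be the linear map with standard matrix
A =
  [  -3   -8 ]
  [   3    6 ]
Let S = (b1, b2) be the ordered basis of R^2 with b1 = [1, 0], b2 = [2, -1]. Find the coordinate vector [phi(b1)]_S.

[3, -3]

Column 1 of [phi]_S is the S-coordinate vector of phi(b1).
In standard coordinates phi(b1) = A b1 = [-3, 3].
Converting to S: [-3, 3] = 3b1 - 3b2, so the coordinate vector is [3, -3].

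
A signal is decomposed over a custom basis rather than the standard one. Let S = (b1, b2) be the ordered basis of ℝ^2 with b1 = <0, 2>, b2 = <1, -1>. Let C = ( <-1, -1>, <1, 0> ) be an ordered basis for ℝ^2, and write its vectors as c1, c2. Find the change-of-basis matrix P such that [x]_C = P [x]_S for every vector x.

[[-2, 1], [-2, 2]]

Let M have columns bj and N have columns cj. Then for every x, N [x]_C = x = M [x]_S, so P = N^(-1) M.
Since det N = 1, N^(-1) has integer entries; multiplying gives P = [[-2, 1], [-2, 2]].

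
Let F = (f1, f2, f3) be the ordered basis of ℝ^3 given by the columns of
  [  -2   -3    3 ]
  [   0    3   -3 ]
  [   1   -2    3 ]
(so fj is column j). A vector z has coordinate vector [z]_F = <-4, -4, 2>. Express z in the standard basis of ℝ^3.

The coordinates say z = -4f1 - 4f2 + 2f3; adding the scaled basis vectors gives <26, -18, 10>.

<26, -18, 10>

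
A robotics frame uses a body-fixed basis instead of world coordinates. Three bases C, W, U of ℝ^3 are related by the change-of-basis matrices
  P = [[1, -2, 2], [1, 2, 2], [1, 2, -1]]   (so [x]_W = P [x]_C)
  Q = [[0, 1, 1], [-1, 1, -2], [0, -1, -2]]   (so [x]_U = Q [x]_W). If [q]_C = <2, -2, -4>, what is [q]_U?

First [q]_W = P [q]_C = <-2, -10, 2>.
Then [q]_U = Q [q]_W = <-8, -12, 6>.

<-8, -12, 6>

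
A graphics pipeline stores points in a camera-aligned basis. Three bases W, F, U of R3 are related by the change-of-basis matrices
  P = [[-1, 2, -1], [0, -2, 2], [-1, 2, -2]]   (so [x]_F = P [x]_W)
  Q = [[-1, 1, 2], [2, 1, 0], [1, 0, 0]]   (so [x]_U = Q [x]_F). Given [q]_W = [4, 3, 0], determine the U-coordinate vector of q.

Apply P to get F-coordinates [2, -6, 2], then Q to get U-coordinates.
The result is [q]_U = [-4, -2, 2].

[-4, -2, 2]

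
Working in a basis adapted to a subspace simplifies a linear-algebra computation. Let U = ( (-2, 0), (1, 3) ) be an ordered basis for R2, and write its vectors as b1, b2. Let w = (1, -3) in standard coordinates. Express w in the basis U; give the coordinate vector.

We seek scalars with c_1 b1 + c_2 b2 = w; equivalently solve M c = w where the columns of M are b1, b2.
System: -2c_1 + c_2 = 1, 0c_1 + 3c_2 = -3; solving gives c_1 = -1, c_2 = -1.
Check: -b1 - b2 = (1, -3).

(-1, -1)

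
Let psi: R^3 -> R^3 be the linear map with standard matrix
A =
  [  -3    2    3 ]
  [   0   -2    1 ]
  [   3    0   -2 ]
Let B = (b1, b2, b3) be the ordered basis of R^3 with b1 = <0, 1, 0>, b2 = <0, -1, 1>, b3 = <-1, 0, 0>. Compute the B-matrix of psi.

[[-2, 1, -3], [0, -2, -3], [-2, -1, -3]]

Let P have columns b1, ..., b3. Then [psi]_B = P^(-1) A P.
Here det P = -1, so P^(-1) is integer; computing A P first and then P^(-1)(A P) gives [[-2, 1, -3], [0, -2, -3], [-2, -1, -3]].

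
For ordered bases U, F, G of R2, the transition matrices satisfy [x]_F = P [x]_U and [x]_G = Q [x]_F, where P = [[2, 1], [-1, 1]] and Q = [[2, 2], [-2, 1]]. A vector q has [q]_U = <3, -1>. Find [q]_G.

<2, -14>

First [q]_F = P [q]_U = <5, -4>.
Then [q]_G = Q [q]_F = <2, -14>.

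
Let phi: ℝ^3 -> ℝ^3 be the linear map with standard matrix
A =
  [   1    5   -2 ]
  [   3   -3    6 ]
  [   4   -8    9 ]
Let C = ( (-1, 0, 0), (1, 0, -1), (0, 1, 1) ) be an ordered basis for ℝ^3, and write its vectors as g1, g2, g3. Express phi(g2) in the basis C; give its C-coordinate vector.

Column 2 of [phi]_C is the C-coordinate vector of phi(g2).
In standard coordinates phi(g2) = A g2 = (3, -3, -5).
Converting to C: (3, -3, -5) = -g1 + 2g2 - 3g3, so the coordinate vector is (-1, 2, -3).

(-1, 2, -3)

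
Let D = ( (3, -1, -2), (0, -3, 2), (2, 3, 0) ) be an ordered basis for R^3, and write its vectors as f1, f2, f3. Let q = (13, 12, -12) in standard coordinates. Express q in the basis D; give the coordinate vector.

(3, -3, 2)

Write q = c_1 f1 + ... + c_3 f3 and solve for the c_i.
Row-reducing the augmented matrix [M | q] gives c = (3, -3, 2).
Check: 3f1 - 3f2 + 2f3 = (13, 12, -12).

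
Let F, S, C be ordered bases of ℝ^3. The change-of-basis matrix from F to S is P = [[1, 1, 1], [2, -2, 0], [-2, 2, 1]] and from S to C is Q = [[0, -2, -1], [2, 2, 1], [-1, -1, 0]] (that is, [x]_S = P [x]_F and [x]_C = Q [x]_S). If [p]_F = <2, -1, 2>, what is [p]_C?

Apply P to get S-coordinates <3, 6, -4>, then Q to get C-coordinates.
The result is [p]_C = <-8, 14, -9>.

<-8, 14, -9>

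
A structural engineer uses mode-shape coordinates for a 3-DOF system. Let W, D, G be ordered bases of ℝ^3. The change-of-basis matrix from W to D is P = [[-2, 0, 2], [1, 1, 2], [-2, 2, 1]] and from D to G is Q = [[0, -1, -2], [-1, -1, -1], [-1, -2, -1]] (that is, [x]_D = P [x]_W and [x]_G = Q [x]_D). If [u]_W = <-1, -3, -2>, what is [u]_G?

<20, 16, 24>

Apply P to get D-coordinates <-2, -8, -6>, then Q to get G-coordinates.
The result is [u]_G = <20, 16, 24>.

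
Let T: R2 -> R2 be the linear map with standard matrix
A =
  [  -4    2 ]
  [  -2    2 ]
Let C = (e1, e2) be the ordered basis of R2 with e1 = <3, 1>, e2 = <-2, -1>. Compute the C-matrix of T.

[[-2, 2], [2, 0]]

The j-th column of [T]_C is [T(ej)]_C.
T(e1) = A e1 = <-10, -4> = -2e1 + 2e2, so column 1 is <-2, 2>.
Repeating for e2 and assembling the columns gives [[-2, 2], [2, 0]].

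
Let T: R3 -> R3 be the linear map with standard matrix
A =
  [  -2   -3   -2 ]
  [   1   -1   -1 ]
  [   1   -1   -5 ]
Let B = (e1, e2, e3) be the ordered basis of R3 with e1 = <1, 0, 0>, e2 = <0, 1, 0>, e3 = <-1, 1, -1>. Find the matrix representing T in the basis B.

Let P have columns e1, ..., e3. Then [T]_B = P^(-1) A P.
Here det P = -1, so P^(-1) is integer; computing A P first and then P^(-1)(A P) gives [[-3, -2, -2], [2, -2, 2], [-1, 1, -3]].

[[-3, -2, -2], [2, -2, 2], [-1, 1, -3]]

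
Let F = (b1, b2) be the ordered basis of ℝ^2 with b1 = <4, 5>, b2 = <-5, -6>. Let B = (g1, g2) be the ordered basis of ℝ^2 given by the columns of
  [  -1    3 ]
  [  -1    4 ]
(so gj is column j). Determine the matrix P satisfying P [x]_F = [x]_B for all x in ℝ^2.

[[-1, 2], [1, -1]]

Take x = bj: its F-coordinates are the j-th standard unit vector, so P e_j — column j of P — equals [bj]_B.
b1 = -g1 + g2, giving column 1 = <-1, 1>; repeating for each j gives P = [[-1, 2], [1, -1]].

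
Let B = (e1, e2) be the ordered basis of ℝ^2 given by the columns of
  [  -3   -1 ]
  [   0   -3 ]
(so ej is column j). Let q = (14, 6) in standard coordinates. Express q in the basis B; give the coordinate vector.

We seek scalars with c_1 e1 + c_2 e2 = q; equivalently solve M c = q where the columns of M are e1, e2.
System: -3c_1 - c_2 = 14, 0c_1 - 3c_2 = 6; solving gives c_1 = -4, c_2 = -2.
Check: -4e1 - 2e2 = (14, 6).

(-4, -2)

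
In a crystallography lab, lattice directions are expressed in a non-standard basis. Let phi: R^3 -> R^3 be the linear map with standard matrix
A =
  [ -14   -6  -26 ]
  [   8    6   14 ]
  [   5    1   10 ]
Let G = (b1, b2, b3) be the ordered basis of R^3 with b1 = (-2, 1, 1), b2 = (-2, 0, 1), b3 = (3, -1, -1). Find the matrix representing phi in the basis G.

[[2, 0, 2], [-3, 2, 0], [-2, 2, -2]]

With P the matrix whose columns are b1, ..., b3, [phi]_G = P^(-1) A P.
Column by column: phi(b1) = A b1 = (-4, 4, 1); its G-coordinates (2, -3, -2) give column 1.
Continuing for each basis vector yields [phi]_G = [[2, 0, 2], [-3, 2, 0], [-2, 2, -2]].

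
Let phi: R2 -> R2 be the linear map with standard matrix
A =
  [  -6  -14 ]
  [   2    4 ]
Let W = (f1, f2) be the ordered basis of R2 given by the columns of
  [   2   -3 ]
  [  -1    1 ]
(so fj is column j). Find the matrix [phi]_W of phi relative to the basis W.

[[-2, 2], [-2, 0]]

Let P have columns f1, f2. Then [phi]_W = P^(-1) A P.
Here det P = -1, so P^(-1) is integer; computing A P first and then P^(-1)(A P) gives [[-2, 2], [-2, 0]].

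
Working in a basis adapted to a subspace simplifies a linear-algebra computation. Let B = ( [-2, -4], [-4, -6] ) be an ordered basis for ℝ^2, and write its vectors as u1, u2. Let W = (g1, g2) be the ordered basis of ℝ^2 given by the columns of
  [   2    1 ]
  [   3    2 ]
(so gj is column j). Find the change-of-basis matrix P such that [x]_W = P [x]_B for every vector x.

Column j of P is [uj]_W, since P maps B-coordinates to W-coordinates.
Expressing u1 in W: u1 = 0·g1 - 2g2, so column 1 of P is [0, -2].
Doing the same for each uj gives P = [[0, -2], [-2, 0]].

[[0, -2], [-2, 0]]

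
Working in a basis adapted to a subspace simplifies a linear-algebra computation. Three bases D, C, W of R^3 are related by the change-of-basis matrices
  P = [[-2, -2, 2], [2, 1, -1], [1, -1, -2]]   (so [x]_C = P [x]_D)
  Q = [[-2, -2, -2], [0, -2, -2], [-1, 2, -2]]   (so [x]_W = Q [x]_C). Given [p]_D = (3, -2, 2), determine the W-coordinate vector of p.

Apply P to get C-coordinates (2, 2, 1), then Q to get W-coordinates.
The result is [p]_W = (-10, -6, 0).

(-10, -6, 0)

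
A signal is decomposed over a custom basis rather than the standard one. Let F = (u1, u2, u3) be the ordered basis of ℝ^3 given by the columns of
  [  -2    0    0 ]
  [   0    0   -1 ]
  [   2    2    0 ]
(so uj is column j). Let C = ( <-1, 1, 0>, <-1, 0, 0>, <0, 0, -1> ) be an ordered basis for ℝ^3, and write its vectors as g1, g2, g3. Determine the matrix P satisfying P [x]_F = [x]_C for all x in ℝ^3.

Column j of P is [uj]_C, since P maps F-coordinates to C-coordinates.
Expressing u1 in C: u1 = 0·g1 + 2g2 - 2g3, so column 1 of P is <0, 2, -2>.
Doing the same for each uj gives P = [[0, 0, -1], [2, 0, 1], [-2, -2, 0]].

[[0, 0, -1], [2, 0, 1], [-2, -2, 0]]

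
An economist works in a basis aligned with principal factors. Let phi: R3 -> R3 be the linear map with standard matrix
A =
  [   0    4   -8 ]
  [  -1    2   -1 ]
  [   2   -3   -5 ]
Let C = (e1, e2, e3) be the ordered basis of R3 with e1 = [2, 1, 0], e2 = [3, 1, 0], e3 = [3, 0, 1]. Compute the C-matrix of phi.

With P the matrix whose columns are e1, ..., e3, [phi]_C = P^(-1) A P.
Column by column: phi(e1) = A e1 = [4, 0, 1]; its C-coordinates [-1, 1, 1] give column 1.
Continuing for each basis vector yields [phi]_C = [[-1, 2, -1], [1, -3, -3], [1, 3, 1]].

[[-1, 2, -1], [1, -3, -3], [1, 3, 1]]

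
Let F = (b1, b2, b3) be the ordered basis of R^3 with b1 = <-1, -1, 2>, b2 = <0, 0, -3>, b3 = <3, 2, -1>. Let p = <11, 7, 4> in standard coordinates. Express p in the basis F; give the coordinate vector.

[p]_F is the unique c with M c = p, where M has columns b1, ..., b3.
Gaussian elimination on [M | p] yields c = (1, -2, 4).
Check: b1 - 2b2 + 4b3 = <11, 7, 4>.

<1, -2, 4>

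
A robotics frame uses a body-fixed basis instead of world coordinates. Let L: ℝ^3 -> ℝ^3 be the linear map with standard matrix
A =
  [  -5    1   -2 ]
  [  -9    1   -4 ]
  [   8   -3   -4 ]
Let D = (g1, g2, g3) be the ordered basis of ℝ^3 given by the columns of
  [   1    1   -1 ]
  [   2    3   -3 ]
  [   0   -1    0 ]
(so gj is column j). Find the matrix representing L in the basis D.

[[-2, 2, 0], [-2, -3, -1], [-1, -1, -3]]

Let P have columns g1, ..., g3. Then [L]_D = P^(-1) A P.
Here det P = -1, so P^(-1) is integer; computing A P first and then P^(-1)(A P) gives [[-2, 2, 0], [-2, -3, -1], [-1, -1, -3]].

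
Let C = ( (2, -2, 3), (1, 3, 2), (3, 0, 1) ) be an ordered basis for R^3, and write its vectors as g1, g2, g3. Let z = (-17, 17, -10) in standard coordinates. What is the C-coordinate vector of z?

We seek scalars with c_1 g1 + ... + c_3 g3 = z; equivalently solve M c = z where the columns of M are g1, ..., g3.
Row-reducing the augmented matrix [M | z] gives c = (-4, 3, -4).
Check: -4g1 + 3g2 - 4g3 = (-17, 17, -10).

(-4, 3, -4)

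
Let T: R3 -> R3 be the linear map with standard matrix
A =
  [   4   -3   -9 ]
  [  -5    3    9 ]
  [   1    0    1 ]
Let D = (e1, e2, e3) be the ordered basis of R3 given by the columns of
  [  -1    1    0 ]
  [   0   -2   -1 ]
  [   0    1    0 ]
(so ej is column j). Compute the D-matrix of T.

[[3, 1, -3], [-1, 2, 0], [-3, -2, 3]]

The j-th column of [T]_D is [T(ej)]_D.
T(e1) = A e1 = <-4, 5, -1> = 3e1 - e2 - 3e3, so column 1 is <3, -1, -3>.
Repeating for e2, e3 and assembling the columns gives [[3, 1, -3], [-1, 2, 0], [-3, -2, 3]].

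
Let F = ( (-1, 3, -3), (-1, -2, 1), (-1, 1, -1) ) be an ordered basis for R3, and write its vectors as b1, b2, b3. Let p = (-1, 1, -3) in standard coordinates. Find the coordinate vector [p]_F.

(3, 2, -4)

[p]_F is the unique c with M c = p, where M has columns b1, ..., b3.
Gaussian elimination on [M | p] yields c = (3, 2, -4).
Check: 3b1 + 2b2 - 4b3 = (-1, 1, -3).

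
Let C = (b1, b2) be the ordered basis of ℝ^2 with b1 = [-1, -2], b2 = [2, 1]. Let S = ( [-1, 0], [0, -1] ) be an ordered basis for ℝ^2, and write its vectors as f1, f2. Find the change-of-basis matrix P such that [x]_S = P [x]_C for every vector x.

Column j of P is [bj]_S, since P maps C-coordinates to S-coordinates.
Expressing b1 in S: b1 = f1 + 2f2, so column 1 of P is [1, 2].
Doing the same for each bj gives P = [[1, -2], [2, -1]].

[[1, -2], [2, -1]]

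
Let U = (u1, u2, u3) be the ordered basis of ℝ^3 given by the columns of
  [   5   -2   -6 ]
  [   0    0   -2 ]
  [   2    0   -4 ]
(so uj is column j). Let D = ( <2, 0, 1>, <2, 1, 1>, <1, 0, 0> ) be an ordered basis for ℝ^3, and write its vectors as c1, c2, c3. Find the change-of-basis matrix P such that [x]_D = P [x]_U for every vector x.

Let M have columns uj and N have columns cj. Then for every x, N [x]_D = x = M [x]_U, so P = N^(-1) M.
Since det N = -1, N^(-1) has integer entries; multiplying gives P = [[2, 0, -2], [0, 0, -2], [1, -2, 2]].

[[2, 0, -2], [0, 0, -2], [1, -2, 2]]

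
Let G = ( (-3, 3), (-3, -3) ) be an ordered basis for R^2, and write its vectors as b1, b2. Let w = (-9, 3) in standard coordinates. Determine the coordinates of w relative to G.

(2, 1)

Write w = c_1 b1 + c_2 b2 and solve for the c_i.
System: -3c_1 - 3c_2 = -9, 3c_1 - 3c_2 = 3; solving gives c_1 = 2, c_2 = 1.
Check: 2b1 + b2 = (-9, 3).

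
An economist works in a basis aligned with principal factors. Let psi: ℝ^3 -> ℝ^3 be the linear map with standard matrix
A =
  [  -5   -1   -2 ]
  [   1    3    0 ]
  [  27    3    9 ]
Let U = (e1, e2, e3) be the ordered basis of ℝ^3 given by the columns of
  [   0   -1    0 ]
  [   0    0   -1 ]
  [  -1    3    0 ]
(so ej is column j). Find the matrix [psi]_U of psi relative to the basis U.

[[3, 3, 0], [-2, 1, -1], [0, 1, 3]]

The j-th column of [psi]_U is [psi(ej)]_U.
psi(e1) = A e1 = [2, 0, -9] = 3e1 - 2e2 + 0·e3, so column 1 is [3, -2, 0].
Repeating for e2, e3 and assembling the columns gives [[3, 3, 0], [-2, 1, -1], [0, 1, 3]].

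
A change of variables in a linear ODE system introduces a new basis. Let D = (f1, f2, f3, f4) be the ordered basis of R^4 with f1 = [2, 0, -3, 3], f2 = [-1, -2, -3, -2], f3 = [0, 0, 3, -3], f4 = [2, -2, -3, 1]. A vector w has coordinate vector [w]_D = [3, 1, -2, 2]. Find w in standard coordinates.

w = M [w]_D, where M has columns f1, ..., f4.
Carrying out the matrix-vector product, w = [9, -6, -24, 15].

[9, -6, -24, 15]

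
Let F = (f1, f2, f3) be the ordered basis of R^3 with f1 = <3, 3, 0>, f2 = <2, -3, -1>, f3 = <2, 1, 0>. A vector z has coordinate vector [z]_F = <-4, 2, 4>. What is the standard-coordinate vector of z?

z = M [z]_F, where M has columns f1, ..., f3.
Carrying out the matrix-vector product, z = <0, -14, -2>.

<0, -14, -2>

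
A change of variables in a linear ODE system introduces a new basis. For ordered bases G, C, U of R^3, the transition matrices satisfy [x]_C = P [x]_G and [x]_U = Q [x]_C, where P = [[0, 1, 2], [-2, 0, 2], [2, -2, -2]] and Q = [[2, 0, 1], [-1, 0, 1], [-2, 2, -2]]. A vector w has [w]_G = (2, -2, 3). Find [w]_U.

First [w]_C = P [w]_G = (4, 2, 2).
Then [w]_U = Q [w]_C = (10, -2, -8).

(10, -2, -8)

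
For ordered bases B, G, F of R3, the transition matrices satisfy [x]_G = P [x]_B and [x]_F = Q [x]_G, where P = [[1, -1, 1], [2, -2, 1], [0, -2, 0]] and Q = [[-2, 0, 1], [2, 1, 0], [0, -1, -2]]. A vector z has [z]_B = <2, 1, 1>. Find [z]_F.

<-6, 7, 1>

Apply P to get G-coordinates <2, 3, -2>, then Q to get F-coordinates.
The result is [z]_F = <-6, 7, 1>.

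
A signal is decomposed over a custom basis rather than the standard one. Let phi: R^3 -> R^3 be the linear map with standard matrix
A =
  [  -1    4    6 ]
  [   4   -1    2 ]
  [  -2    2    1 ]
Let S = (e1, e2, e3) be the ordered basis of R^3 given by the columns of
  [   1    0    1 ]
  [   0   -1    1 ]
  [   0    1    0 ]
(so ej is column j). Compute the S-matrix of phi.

[[-3, 0, 0], [-2, -1, 0], [2, 2, 3]]

The j-th column of [phi]_S is [phi(ej)]_S.
phi(e1) = A e1 = (-1, 4, -2) = -3e1 - 2e2 + 2e3, so column 1 is (-3, -2, 2).
Repeating for e2, e3 and assembling the columns gives [[-3, 0, 0], [-2, -1, 0], [2, 2, 3]].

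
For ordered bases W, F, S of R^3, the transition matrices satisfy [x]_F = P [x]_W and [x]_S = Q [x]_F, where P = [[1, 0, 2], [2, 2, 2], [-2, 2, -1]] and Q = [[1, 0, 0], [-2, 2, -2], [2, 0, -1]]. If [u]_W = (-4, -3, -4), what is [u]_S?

(-12, -32, -30)

First [u]_F = P [u]_W = (-12, -22, 6).
Then [u]_S = Q [u]_F = (-12, -32, -30).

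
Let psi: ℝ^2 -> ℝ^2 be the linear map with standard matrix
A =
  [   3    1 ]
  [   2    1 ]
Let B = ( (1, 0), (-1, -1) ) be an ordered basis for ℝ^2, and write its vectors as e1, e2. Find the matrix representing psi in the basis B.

[[1, -1], [-2, 3]]

The j-th column of [psi]_B is [psi(ej)]_B.
psi(e1) = A e1 = (3, 2) = e1 - 2e2, so column 1 is (1, -2).
Repeating for e2 and assembling the columns gives [[1, -1], [-2, 3]].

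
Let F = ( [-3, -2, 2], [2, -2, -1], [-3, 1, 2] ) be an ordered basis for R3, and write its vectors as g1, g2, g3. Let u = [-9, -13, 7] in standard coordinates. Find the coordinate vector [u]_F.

Write u = c_1 g1 + ... + c_3 g3 and solve for the c_i.
Row-reducing the augmented matrix [M | u] gives c = (4, 3, 1).
Check: 4g1 + 3g2 + g3 = [-9, -13, 7].

[4, 3, 1]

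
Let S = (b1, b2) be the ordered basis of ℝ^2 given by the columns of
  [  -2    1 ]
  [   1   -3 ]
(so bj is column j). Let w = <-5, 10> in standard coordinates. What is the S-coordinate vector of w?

[w]_S is the unique c with M c = w, where M has columns b1, b2.
System: -2c_1 + c_2 = -5, c_1 - 3c_2 = 10; solving gives c_1 = 1, c_2 = -3.
Check: b1 - 3b2 = <-5, 10>.

<1, -3>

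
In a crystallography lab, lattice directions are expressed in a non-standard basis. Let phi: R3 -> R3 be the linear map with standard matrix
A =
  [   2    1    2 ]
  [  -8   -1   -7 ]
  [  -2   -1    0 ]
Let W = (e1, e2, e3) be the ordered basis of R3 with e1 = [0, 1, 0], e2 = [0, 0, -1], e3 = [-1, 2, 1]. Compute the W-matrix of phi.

[[1, 3, 3], [0, 2, -2], [-1, 2, -2]]

The j-th column of [phi]_W is [phi(ej)]_W.
phi(e1) = A e1 = [1, -1, -1] = e1 + 0·e2 - e3, so column 1 is [1, 0, -1].
Repeating for e2, e3 and assembling the columns gives [[1, 3, 3], [0, 2, -2], [-1, 2, -2]].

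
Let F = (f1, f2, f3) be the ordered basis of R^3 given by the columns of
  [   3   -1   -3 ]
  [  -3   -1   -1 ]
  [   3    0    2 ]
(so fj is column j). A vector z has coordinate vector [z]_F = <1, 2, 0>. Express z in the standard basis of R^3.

By definition z = f1 + 2f2 + 0·f3.
Summing componentwise gives <1, -5, 3>.

<1, -5, 3>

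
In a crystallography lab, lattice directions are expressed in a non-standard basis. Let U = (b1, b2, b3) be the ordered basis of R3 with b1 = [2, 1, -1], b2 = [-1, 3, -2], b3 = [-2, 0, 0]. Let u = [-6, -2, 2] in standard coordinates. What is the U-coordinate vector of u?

[-2, 0, 1]

[u]_U is the unique c with M c = u, where M has columns b1, ..., b3.
Row-reducing the augmented matrix [M | u] gives c = (-2, 0, 1).
Check: -2b1 + 0·b2 + b3 = [-6, -2, 2].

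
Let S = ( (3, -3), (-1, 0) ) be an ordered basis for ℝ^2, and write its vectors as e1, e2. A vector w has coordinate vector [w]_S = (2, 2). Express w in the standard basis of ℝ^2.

(4, -6)

w = M [w]_S, where M has columns e1, e2.
Carrying out the matrix-vector product, w = (4, -6).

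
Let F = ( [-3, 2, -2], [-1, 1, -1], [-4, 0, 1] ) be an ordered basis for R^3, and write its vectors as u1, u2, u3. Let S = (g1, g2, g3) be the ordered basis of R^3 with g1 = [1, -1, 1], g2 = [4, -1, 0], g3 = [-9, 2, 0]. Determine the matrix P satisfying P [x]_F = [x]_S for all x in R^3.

[[-2, -1, 1], [2, 0, 1], [1, 0, 1]]

Let M have columns uj and N have columns gj. Then for every x, N [x]_S = x = M [x]_F, so P = N^(-1) M.
Since det N = -1, N^(-1) has integer entries; multiplying gives P = [[-2, -1, 1], [2, 0, 1], [1, 0, 1]].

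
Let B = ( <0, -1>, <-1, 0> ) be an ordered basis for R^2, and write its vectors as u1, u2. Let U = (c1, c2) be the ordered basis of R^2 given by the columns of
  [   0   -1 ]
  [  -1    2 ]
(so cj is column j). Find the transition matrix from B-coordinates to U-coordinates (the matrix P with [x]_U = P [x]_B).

[[1, 2], [0, 1]]

Let M have columns uj and N have columns cj. Then for every x, N [x]_U = x = M [x]_B, so P = N^(-1) M.
Since det N = -1, N^(-1) has integer entries; multiplying gives P = [[1, 2], [0, 1]].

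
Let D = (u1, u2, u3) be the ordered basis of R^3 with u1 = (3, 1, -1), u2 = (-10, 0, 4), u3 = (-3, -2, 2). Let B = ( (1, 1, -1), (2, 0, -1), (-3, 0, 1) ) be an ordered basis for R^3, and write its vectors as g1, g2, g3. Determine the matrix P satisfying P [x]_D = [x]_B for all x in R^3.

Let M have columns uj and N have columns gj. Then for every x, N [x]_B = x = M [x]_D, so P = N^(-1) M.
Since det N = 1, N^(-1) has integer entries; multiplying gives P = [[1, 0, -2], [-2, -2, 1], [-2, 2, 1]].

[[1, 0, -2], [-2, -2, 1], [-2, 2, 1]]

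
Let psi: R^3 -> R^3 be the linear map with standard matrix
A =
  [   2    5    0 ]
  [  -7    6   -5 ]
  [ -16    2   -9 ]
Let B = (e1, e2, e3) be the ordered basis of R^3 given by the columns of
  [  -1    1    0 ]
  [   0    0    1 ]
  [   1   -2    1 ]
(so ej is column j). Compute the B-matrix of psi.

With P the matrix whose columns are e1, ..., e3, [psi]_B = P^(-1) A P.
Column by column: psi(e1) = A e1 = <-2, 2, 7>; its B-coordinates <-1, -3, 2> give column 1.
Continuing for each basis vector yields [psi]_B = [[-1, -3, -2], [-3, -1, 3], [2, 3, 1]].

[[-1, -3, -2], [-3, -1, 3], [2, 3, 1]]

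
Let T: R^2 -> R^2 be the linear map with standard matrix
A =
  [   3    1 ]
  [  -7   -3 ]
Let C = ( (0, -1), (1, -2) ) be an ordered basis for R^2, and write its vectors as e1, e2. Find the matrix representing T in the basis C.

[[-1, -1], [-1, 1]]

The j-th column of [T]_C is [T(ej)]_C.
T(e1) = A e1 = (-1, 3) = -e1 - e2, so column 1 is (-1, -1).
Repeating for e2 and assembling the columns gives [[-1, -1], [-1, 1]].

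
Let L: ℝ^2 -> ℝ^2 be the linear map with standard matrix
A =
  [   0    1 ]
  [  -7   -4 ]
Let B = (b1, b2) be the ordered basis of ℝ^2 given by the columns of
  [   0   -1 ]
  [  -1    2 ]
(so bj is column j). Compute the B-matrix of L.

[[-2, -3], [1, -2]]

With P the matrix whose columns are b1, b2, [L]_B = P^(-1) A P.
Column by column: L(b1) = A b1 = (-1, 4); its B-coordinates (-2, 1) give column 1.
Continuing for each basis vector yields [L]_B = [[-2, -3], [1, -2]].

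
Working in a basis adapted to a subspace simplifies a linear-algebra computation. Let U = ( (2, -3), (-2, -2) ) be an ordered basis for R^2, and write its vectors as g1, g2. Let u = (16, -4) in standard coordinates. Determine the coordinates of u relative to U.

(4, -4)

Write u = c_1 g1 + c_2 g2 and solve for the c_i.
System: 2c_1 - 2c_2 = 16, -3c_1 - 2c_2 = -4; solving gives c_1 = 4, c_2 = -4.
Check: 4g1 - 4g2 = (16, -4).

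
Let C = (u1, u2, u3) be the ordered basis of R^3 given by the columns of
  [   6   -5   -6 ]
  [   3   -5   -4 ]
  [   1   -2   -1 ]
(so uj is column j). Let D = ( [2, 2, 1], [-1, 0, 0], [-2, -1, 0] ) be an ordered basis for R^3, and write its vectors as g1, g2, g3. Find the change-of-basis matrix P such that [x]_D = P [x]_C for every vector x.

[[1, -2, -1], [-2, -1, 0], [-1, 1, 2]]

Take x = uj: its C-coordinates are the j-th standard unit vector, so P e_j — column j of P — equals [uj]_D.
u1 = g1 - 2g2 - g3, giving column 1 = [1, -2, -1]; repeating for each j gives P = [[1, -2, -1], [-2, -1, 0], [-1, 1, 2]].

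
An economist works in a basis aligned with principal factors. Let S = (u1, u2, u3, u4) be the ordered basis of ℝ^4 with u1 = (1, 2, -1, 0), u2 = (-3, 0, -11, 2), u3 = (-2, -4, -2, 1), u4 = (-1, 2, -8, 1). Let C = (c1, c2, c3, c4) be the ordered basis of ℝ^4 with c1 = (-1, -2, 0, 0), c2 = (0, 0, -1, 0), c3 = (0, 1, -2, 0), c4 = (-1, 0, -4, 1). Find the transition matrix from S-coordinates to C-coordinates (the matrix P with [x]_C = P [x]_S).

[[-1, 1, 1, 0], [1, -1, 2, 0], [0, 2, -2, 2], [0, 2, 1, 1]]

Take x = uj: its S-coordinates are the j-th standard unit vector, so P e_j — column j of P — equals [uj]_C.
u1 = -c1 + c2 + 0·c3 + 0·c4, giving column 1 = (-1, 1, 0, 0); repeating for each j gives P = [[-1, 1, 1, 0], [1, -1, 2, 0], [0, 2, -2, 2], [0, 2, 1, 1]].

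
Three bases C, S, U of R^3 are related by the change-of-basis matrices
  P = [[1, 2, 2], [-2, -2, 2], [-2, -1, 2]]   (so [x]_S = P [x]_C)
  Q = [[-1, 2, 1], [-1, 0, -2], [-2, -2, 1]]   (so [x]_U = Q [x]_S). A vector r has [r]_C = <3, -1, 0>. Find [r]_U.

First [r]_S = P [r]_C = <1, -4, -5>.
Then [r]_U = Q [r]_S = <-14, 9, 1>.

<-14, 9, 1>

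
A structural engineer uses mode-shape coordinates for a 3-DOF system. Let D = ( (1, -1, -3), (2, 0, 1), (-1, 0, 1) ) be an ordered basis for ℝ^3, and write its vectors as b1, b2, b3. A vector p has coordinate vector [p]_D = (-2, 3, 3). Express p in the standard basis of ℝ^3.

By definition p = -2b1 + 3b2 + 3b3.
Summing componentwise gives (1, 2, 12).

(1, 2, 12)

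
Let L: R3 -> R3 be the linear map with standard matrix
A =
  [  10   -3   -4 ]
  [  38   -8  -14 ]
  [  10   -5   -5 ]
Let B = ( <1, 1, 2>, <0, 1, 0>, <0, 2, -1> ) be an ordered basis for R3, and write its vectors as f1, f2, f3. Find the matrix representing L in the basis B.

Let P have columns f1, ..., f3. Then [L]_B = P^(-1) A P.
Here det P = -1, so P^(-1) is integer; computing A P first and then P^(-1)(A P) gives [[-1, -3, -2], [-3, -3, -2], [3, -1, 1]].

[[-1, -3, -2], [-3, -3, -2], [3, -1, 1]]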